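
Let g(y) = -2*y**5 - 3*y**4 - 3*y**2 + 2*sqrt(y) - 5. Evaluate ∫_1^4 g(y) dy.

-30712/15

By the power rule, an antiderivative is F(y) = -y**6/3 - 3*y**5/5 + 4*y**(3/2)/3 - y**3 - 5*y.
Then F(4) - F(1) = (-30796/15) - (-28/5) = -30712/15.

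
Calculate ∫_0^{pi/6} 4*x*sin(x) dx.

Integrate by parts once (u = x, dv = 4*sin(x) dx).
An antiderivative is F(x) = -4*x*cos(x) + 4*sin(x).
Then F(pi/6) - F(0) = (-sqrt(3)*pi/3 + 2) - (0) = -sqrt(3)*pi/3 + 2.

-sqrt(3)*pi/3 + 2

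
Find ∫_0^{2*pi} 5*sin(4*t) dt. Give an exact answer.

0

An antiderivative is F(t) = -5*cos(4*t)/4.
Then F(2*pi) - F(0) = (-5/4) - (-5/4) = 0.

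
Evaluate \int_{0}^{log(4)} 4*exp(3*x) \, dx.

Let u = exp(x), so du = exp(x) dx. When x = 0, u = 1; when x = log(4), u = 4.
The integral becomes 4·∫ u**2 du from 1 to 4, with antiderivative 4*u**3/3.
Back in x: F(x) = 4*exp(3*x)/3.
Then F(log(4)) - F(0) = (256/3) - (4/3) = 84.

84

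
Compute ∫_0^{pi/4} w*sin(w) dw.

sqrt(2)*(4 - pi)/8

Integrate by parts once (u = w, dv = sin(w) dw).
An antiderivative is F(w) = -w*cos(w) + sin(w).
Then F(pi/4) - F(0) = (sqrt(2)*(4 - pi)/8) - (0) = sqrt(2)*(4 - pi)/8.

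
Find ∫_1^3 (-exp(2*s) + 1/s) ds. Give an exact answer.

-exp(6)/2 + log(3) + exp(2)/2

An antiderivative is F(s) = -exp(2*s)/2 + log(s).
Then F(3) - F(1) = (-exp(6)/2 + log(3)) - (-exp(2)/2) = -exp(6)/2 + log(3) + exp(2)/2.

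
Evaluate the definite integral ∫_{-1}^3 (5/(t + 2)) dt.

An antiderivative is F(t) = 5*log(t + 2).
Then F(3) - F(-1) = (5*log(5)) - (0) = 5*log(5).

5*log(5)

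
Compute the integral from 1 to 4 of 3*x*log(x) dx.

-45/4 + 48*log(2)

Integrate by parts once (u = ln x, dv = 3*x dx).
An antiderivative is F(x) = 3*x**2*(2*log(x) - 1)/4.
Then F(4) - F(1) = (-12 + 48*log(2)) - (-3/4) = -45/4 + 48*log(2).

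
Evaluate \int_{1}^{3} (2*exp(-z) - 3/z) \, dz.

An antiderivative is F(z) = -3*log(z) - 2*exp(-z).
Then F(3) - F(1) = (-3*log(3) - 2*exp(-3)) - (-2*exp(-1)) = -3*log(3) - 2*exp(-3) + 2*exp(-1).

-3*log(3) - 2*exp(-3) + 2*exp(-1)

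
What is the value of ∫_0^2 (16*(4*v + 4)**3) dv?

Let u = 4*v + 4, so du = 4 dv. When v = 0, u = 4; when v = 2, u = 12.
The integral becomes 4·∫ u**3 du from 4 to 12, with antiderivative u**4.
Back in v: F(v) = (4*v + 4)**4.
Then F(2) - F(0) = (20736) - (256) = 20480.

20480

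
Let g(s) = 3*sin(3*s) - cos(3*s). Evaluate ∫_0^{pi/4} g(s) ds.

An antiderivative is F(s) = -sin(3*s)/3 - cos(3*s).
Then F(pi/4) - F(0) = (sqrt(2)/3) - (-1) = sqrt(2)/3 + 1.

sqrt(2)/3 + 1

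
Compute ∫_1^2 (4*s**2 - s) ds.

By the power rule, an antiderivative is F(s) = 4*s**3/3 - s**2/2.
Then F(2) - F(1) = (26/3) - (5/6) = 47/6.

47/6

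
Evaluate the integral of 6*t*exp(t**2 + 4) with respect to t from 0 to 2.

-3*(1 - exp(4))*exp(4)

Let u = t**2 + 4, so du = 2*t dt. When t = 0, u = 4; when t = 2, u = 8.
The integral becomes 3·∫ exp(u) du from 4 to 8, with antiderivative 3*exp(u).
Back in t: F(t) = 3*exp(t**2 + 4).
Then F(2) - F(0) = (3*exp(8)) - (3*exp(4)) = -3*(1 - exp(4))*exp(4).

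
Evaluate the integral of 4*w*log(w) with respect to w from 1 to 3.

Integrate by parts once (u = ln w, dv = 4*w dw).
An antiderivative is F(w) = w**2*(2*log(w) - 1).
Then F(3) - F(1) = (-9 + 18*log(3)) - (-1) = -8 + 18*log(3).

-8 + 18*log(3)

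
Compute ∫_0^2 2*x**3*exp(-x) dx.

Integrate by parts 3 times (u = x^3, dv = 2*exp(-x) dx).
An antiderivative is F(x) = (-2*x**3 - 6*x**2 - 12*x - 12)*exp(-x).
Then F(2) - F(0) = (-76*exp(-2)) - (-12) = 12 - 76*exp(-2).

12 - 76*exp(-2)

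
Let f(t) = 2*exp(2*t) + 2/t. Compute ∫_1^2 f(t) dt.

An antiderivative is F(t) = exp(2*t) + 2*log(t).
Then F(2) - F(1) = (log(4) + exp(4)) - (exp(2)) = -exp(2) + log(4) + exp(4).

-exp(2) + log(4) + exp(4)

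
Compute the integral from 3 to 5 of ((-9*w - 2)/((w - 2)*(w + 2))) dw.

-4*log(7) - 5*log(3) + 4*log(5)

Factor the denominator: w**2 - 4 = (w + 2)(w - 2).
Partial fractions: (-9*w - 2)/((w - 2)*(w + 2)) = -4/(w + 2) - 5/(w - 2).
An antiderivative is F(w) = -5*log(w - 2) - 4*log(w + 2).
Then F(5) - F(3) = (-4*log(7) - 5*log(3)) - (-4*log(5)) = -4*log(7) - 5*log(3) + 4*log(5).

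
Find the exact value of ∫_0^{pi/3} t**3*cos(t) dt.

Integrate by parts 3 times (u = t^3, dv = cos(t) dt).
An antiderivative is F(t) = t**3*sin(t) + 3*t**2*cos(t) - 6*t*sin(t) - 6*cos(t).
Then F(pi/3) - F(0) = (-sqrt(3)*pi - 3 + sqrt(3)*pi**3/54 + pi**2/6) - (-6) = -sqrt(3)*pi + sqrt(3)*pi**3/54 + pi**2/6 + 3.

-sqrt(3)*pi + sqrt(3)*pi**3/54 + pi**2/6 + 3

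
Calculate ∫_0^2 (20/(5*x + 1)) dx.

Let u = 5*x + 1, so du = 5 dx. When x = 0, u = 1; when x = 2, u = 11.
The integral becomes 4·∫ 1/u du from 1 to 11, with antiderivative 4*log(u).
Back in x: F(x) = 4*log(5*x + 1).
Then F(2) - F(0) = (4*log(11)) - (0) = 4*log(11).

4*log(11)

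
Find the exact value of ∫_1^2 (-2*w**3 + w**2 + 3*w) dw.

By the power rule, an antiderivative is F(w) = -w**4/2 + w**3/3 + 3*w**2/2.
Then F(2) - F(1) = (2/3) - (4/3) = -2/3.

-2/3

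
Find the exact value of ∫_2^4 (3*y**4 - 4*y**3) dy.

By the power rule, an antiderivative is F(y) = 3*y**5/5 - y**4.
Then F(4) - F(2) = (1792/5) - (16/5) = 1776/5.

1776/5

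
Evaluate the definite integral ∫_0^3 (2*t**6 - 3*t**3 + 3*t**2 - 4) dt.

By the power rule, an antiderivative is F(t) = 2*t**7/7 - 3*t**4/4 + t**3 - 4*t.
Then F(3) - F(0) = (16215/28) - (0) = 16215/28.

16215/28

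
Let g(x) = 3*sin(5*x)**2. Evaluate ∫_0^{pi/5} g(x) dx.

Use the identity sin^2(5*x) = (1 - cos(10*x))/2.
An antiderivative is F(x) = 3*x/2 - 3*sin(10*x)/20.
Then F(pi/5) - F(0) = (3*pi/10) - (0) = 3*pi/10.

3*pi/10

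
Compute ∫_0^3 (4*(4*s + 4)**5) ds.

2795520

Let u = 4*s + 4, so du = 4 ds. When s = 0, u = 4; when s = 3, u = 16.
The integral becomes ∫ u**5 du from 4 to 16, with antiderivative u**6/6.
Back in s: F(s) = (4*s + 4)**6/6.
Then F(3) - F(0) = (8388608/3) - (2048/3) = 2795520.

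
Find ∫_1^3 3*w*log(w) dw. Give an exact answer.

-6 + 27*log(3)/2

Integrate by parts once (u = ln w, dv = 3*w dw).
An antiderivative is F(w) = 3*w**2*(2*log(w) - 1)/4.
Then F(3) - F(1) = (-27/4 + 27*log(3)/2) - (-3/4) = -6 + 27*log(3)/2.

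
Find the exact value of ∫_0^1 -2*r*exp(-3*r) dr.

Integrate by parts once (u = r, dv = -2*exp(-3*r) dr).
An antiderivative is F(r) = (6*r + 2)*exp(-3*r)/9.
Then F(1) - F(0) = (8*exp(-3)/9) - (2/9) = -2/9 + 8*exp(-3)/9.

-2/9 + 8*exp(-3)/9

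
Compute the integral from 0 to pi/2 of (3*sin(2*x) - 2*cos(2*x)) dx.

An antiderivative is F(x) = -sin(2*x) - 3*cos(2*x)/2.
Then F(pi/2) - F(0) = (3/2) - (-3/2) = 3.

3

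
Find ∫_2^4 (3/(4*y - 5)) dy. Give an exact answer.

-3*log(3)/4 + 3*log(11)/4

An antiderivative is F(y) = 3*log(4*y - 5)/4.
Then F(4) - F(2) = (3*log(11)/4) - (3*log(3)/4) = -3*log(3)/4 + 3*log(11)/4.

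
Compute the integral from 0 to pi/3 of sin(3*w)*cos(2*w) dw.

Use the identity sin(3*w)cos(2*w) = [sin(5*w) + sin(w)]/2.
An antiderivative is F(w) = -cos(w)/2 - cos(5*w)/10.
Then F(pi/3) - F(0) = (-3/10) - (-3/5) = 3/10.

3/10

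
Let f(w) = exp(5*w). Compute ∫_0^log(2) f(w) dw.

31/5

Let u = exp(w), so du = exp(w) dw. When w = 0, u = 1; when w = log(2), u = 2.
The integral becomes ∫ u**4 du from 1 to 2, with antiderivative u**5/5.
Back in w: F(w) = exp(5*w)/5.
Then F(log(2)) - F(0) = (32/5) - (1/5) = 31/5.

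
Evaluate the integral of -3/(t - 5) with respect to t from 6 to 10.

An antiderivative is F(t) = -3*log(t - 5).
Then F(10) - F(6) = (-3*log(5)) - (0) = -3*log(5).

-3*log(5)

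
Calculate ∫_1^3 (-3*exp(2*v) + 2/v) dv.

-3*exp(6)/2 + log(9) + 3*exp(2)/2

An antiderivative is F(v) = -3*exp(2*v)/2 + 2*log(v).
Then F(3) - F(1) = (-3*exp(6)/2 + log(9)) - (-3*exp(2)/2) = -3*exp(6)/2 + log(9) + 3*exp(2)/2.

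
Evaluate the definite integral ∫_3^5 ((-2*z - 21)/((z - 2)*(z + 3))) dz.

-8*log(3) + 6*log(2)

Factor the denominator: z**2 + z - 6 = (z + 3)(z - 2).
Partial fractions: (-2*z - 21)/((z - 2)*(z + 3)) = 3/(z + 3) - 5/(z - 2).
An antiderivative is F(z) = -5*log(z - 2) + 3*log(z + 3).
Then F(5) - F(3) = (-5*log(3) + 9*log(2)) - (3*log(2) + 3*log(3)) = -8*log(3) + 6*log(2).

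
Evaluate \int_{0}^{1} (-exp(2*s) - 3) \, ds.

-exp(2)/2 - 5/2

An antiderivative is F(s) = -exp(2*s)/2 - 3*s.
Then F(1) - F(0) = (-exp(2)/2 - 3) - (-1/2) = -exp(2)/2 - 5/2.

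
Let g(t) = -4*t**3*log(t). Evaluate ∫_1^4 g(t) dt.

Integrate by parts once (u = ln t, dv = -4*t**3 dt).
An antiderivative is F(t) = -t**4*(4*log(t) - 1)/4.
Then F(4) - F(1) = (64 - 512*log(2)) - (1/4) = 255/4 - 512*log(2).

255/4 - 512*log(2)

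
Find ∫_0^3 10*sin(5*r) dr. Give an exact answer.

2 - 2*cos(15)

Let u = 5*r, so du = 5 dr. When r = 0, u = 0; when r = 3, u = 15.
The integral becomes 2·∫ sin(u) du from 0 to 15, with antiderivative -2*cos(u).
Back in r: F(r) = -2*cos(5*r).
Then F(3) - F(0) = (-2*cos(15)) - (-2) = 2 - 2*cos(15).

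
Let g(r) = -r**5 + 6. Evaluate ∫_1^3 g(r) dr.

-328/3

By the power rule, an antiderivative is F(r) = -r**6/6 + 6*r.
Then F(3) - F(1) = (-207/2) - (35/6) = -328/3.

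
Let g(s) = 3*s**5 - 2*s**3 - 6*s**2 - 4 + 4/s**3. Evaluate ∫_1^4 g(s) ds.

14271/8

By the power rule, an antiderivative is F(s) = s**6/2 - s**4/2 - 2*s**3 - 4*s - 2/s**2.
Then F(4) - F(1) = (14207/8) - (-8) = 14271/8.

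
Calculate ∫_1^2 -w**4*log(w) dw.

31/25 - 32*log(2)/5

Integrate by parts once (u = ln w, dv = -w**4 dw).
An antiderivative is F(w) = -w**5*(5*log(w) - 1)/25.
Then F(2) - F(1) = (32/25 - 32*log(2)/5) - (1/25) = 31/25 - 32*log(2)/5.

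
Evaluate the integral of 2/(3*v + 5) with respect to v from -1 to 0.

-2*log(2)/3 + 2*log(5)/3

An antiderivative is F(v) = 2*log(3*v + 5)/3.
Then F(0) - F(-1) = (2*log(5)/3) - (2*log(2)/3) = -2*log(2)/3 + 2*log(5)/3.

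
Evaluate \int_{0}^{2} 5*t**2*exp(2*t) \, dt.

-5/4 + 25*exp(4)/4

Integrate by parts twice (u = t^2, dv = 5*exp(2*t) dt).
An antiderivative is F(t) = (10*t**2 - 10*t + 5)*exp(2*t)/4.
Then F(2) - F(0) = (25*exp(4)/4) - (5/4) = -5/4 + 25*exp(4)/4.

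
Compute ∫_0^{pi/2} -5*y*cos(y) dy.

5 - 5*pi/2

Integrate by parts once (u = y, dv = -5*cos(y) dy).
An antiderivative is F(y) = -5*y*sin(y) - 5*cos(y).
Then F(pi/2) - F(0) = (-5*pi/2) - (-5) = 5 - 5*pi/2.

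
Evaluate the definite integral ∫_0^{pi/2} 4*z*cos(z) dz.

-4 + 2*pi

Integrate by parts once (u = z, dv = 4*cos(z) dz).
An antiderivative is F(z) = 4*z*sin(z) + 4*cos(z).
Then F(pi/2) - F(0) = (2*pi) - (4) = -4 + 2*pi.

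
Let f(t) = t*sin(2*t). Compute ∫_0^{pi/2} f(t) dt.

Integrate by parts once (u = t, dv = sin(2*t) dt).
An antiderivative is F(t) = -t*cos(2*t)/2 + sin(2*t)/4.
Then F(pi/2) - F(0) = (pi/4) - (0) = pi/4.

pi/4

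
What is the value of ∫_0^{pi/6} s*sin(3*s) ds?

1/9

Integrate by parts once (u = s, dv = sin(3*s) ds).
An antiderivative is F(s) = -s*cos(3*s)/3 + sin(3*s)/9.
Then F(pi/6) - F(0) = (1/9) - (0) = 1/9.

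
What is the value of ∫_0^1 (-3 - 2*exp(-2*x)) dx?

-4 + exp(-2)

An antiderivative is F(x) = -3*x + exp(-2*x).
Then F(1) - F(0) = (-3 + exp(-2)) - (1) = -4 + exp(-2).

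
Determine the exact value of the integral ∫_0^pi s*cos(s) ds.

Integrate by parts once (u = s, dv = cos(s) ds).
An antiderivative is F(s) = s*sin(s) + cos(s).
Then F(pi) - F(0) = (-1) - (1) = -2.

-2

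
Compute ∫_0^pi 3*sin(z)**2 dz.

Use the identity sin^2(z) = (1 - cos(2*z))/2.
An antiderivative is F(z) = 3*z/2 - 3*sin(2*z)/4.
Then F(pi) - F(0) = (3*pi/2) - (0) = 3*pi/2.

3*pi/2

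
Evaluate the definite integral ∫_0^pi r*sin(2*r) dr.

Integrate by parts once (u = r, dv = sin(2*r) dr).
An antiderivative is F(r) = -r*cos(2*r)/2 + sin(2*r)/4.
Then F(pi) - F(0) = (-pi/2) - (0) = -pi/2.

-pi/2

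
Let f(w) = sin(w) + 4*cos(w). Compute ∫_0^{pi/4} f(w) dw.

An antiderivative is F(w) = 4*sin(w) - cos(w).
Then F(pi/4) - F(0) = (3*sqrt(2)/2) - (-1) = 1 + 3*sqrt(2)/2.

1 + 3*sqrt(2)/2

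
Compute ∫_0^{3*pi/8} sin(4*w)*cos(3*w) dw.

4/7 - 3*sqrt(2 - sqrt(2))/14

Use the identity sin(4*w)cos(3*w) = [sin(7*w) + sin(w)]/2.
An antiderivative is F(w) = -cos(w)/2 - cos(7*w)/14.
Then F(3*pi/8) - F(0) = (-3*sqrt(2 - sqrt(2))/14) - (-4/7) = 4/7 - 3*sqrt(2 - sqrt(2))/14.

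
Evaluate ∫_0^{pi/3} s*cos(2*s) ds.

Integrate by parts once (u = s, dv = cos(2*s) ds).
An antiderivative is F(s) = s*sin(2*s)/2 + cos(2*s)/4.
Then F(pi/3) - F(0) = (-1/8 + sqrt(3)*pi/12) - (1/4) = -3/8 + sqrt(3)*pi/12.

-3/8 + sqrt(3)*pi/12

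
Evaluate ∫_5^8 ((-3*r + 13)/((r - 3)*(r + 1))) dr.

log(40/81)

Factor the denominator: r**2 - 2*r - 3 = (r + 1)(r - 3).
Partial fractions: (-3*r + 13)/((r - 3)*(r + 1)) = -4/(r + 1) + 1/(r - 3).
An antiderivative is F(r) = log(r - 3) - 4*log(r + 1).
Then F(8) - F(5) = (-8*log(3) + log(5)) - (-4*log(3) - 3*log(2)) = log(40/81).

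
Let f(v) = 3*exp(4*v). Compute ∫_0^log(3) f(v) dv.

60

Let u = exp(v), so du = exp(v) dv. When v = 0, u = 1; when v = log(3), u = 3.
The integral becomes 3·∫ u**3 du from 1 to 3, with antiderivative 3*u**4/4.
Back in v: F(v) = 3*exp(4*v)/4.
Then F(log(3)) - F(0) = (243/4) - (3/4) = 60.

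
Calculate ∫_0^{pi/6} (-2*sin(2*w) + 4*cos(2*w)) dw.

An antiderivative is F(w) = 2*sin(2*w) + cos(2*w).
Then F(pi/6) - F(0) = (1/2 + sqrt(3)) - (1) = -1/2 + sqrt(3).

-1/2 + sqrt(3)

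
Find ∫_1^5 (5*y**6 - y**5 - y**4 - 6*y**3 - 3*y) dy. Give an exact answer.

By the power rule, an antiderivative is F(y) = 5*y**7/7 - y**6/6 - y**5/5 - 3*y**4/2 - 3*y**2/2.
Then F(5) - F(1) = (2167175/42) - (-557/210) = 1806072/35.

1806072/35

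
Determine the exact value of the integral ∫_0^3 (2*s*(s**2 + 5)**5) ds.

2504637/2

Let u = s**2 + 5, so du = 2*s ds. When s = 0, u = 5; when s = 3, u = 14.
The integral becomes ∫ u**5 du from 5 to 14, with antiderivative u**6/6.
Back in s: F(s) = (s**2 + 5)**6/6.
Then F(3) - F(0) = (3764768/3) - (15625/6) = 2504637/2.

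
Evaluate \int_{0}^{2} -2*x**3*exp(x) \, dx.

-4*exp(2) - 12

Integrate by parts 3 times (u = x^3, dv = -2*exp(x) dx).
An antiderivative is F(x) = (-2*x**3 + 6*x**2 - 12*x + 12)*exp(x).
Then F(2) - F(0) = (-4*exp(2)) - (12) = -4*exp(2) - 12.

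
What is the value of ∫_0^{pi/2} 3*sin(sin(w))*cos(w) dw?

Let u = sin(w), so du = cos(w) dw. When w = 0, u = 0; when w = pi/2, u = 1.
The integral becomes 3·∫ sin(u) du from 0 to 1, with antiderivative -3*cos(u).
Back in w: F(w) = -3*cos(sin(w)).
Then F(pi/2) - F(0) = (-3*cos(1)) - (-3) = 3 - 3*cos(1).

3 - 3*cos(1)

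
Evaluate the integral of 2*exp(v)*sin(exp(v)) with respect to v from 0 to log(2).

Let u = exp(v), so du = exp(v) dv. When v = 0, u = 1; when v = log(2), u = 2.
The integral becomes 2·∫ sin(u) du from 1 to 2, with antiderivative -2*cos(u).
Back in v: F(v) = -2*cos(exp(v)).
Then F(log(2)) - F(0) = (-2*cos(2)) - (-2*cos(1)) = -2*cos(2) + 2*cos(1).

-2*cos(2) + 2*cos(1)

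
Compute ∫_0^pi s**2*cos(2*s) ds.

pi/2

Integrate by parts twice (u = s^2, dv = cos(2*s) ds).
An antiderivative is F(s) = s**2*sin(2*s)/2 + s*cos(2*s)/2 - sin(2*s)/4.
Then F(pi) - F(0) = (pi/2) - (0) = pi/2.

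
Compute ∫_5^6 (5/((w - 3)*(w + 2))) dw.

log(21/16)

Factor the denominator: w**2 - w - 6 = (w + 2)(w - 3).
Partial fractions: 5/((w - 3)*(w + 2)) = -1/(w + 2) + 1/(w - 3).
An antiderivative is F(w) = log(w - 3) - log(w + 2).
Then F(6) - F(5) = (log(3/8)) - (log(2/7)) = log(21/16).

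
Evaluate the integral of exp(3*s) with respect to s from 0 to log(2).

7/3

Let u = exp(s), so du = exp(s) ds. When s = 0, u = 1; when s = log(2), u = 2.
The integral becomes ∫ u**2 du from 1 to 2, with antiderivative u**3/3.
Back in s: F(s) = exp(3*s)/3.
Then F(log(2)) - F(0) = (8/3) - (1/3) = 7/3.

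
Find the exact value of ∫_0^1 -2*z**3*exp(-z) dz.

-12 + 32*exp(-1)

Integrate by parts 3 times (u = z^3, dv = -2*exp(-z) dz).
An antiderivative is F(z) = (2*z**3 + 6*z**2 + 12*z + 12)*exp(-z).
Then F(1) - F(0) = (32*exp(-1)) - (12) = -12 + 32*exp(-1).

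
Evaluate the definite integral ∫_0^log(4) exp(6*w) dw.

1365/2

Let u = exp(w), so du = exp(w) dw. When w = 0, u = 1; when w = log(4), u = 4.
The integral becomes ∫ u**5 du from 1 to 4, with antiderivative u**6/6.
Back in w: F(w) = exp(6*w)/6.
Then F(log(4)) - F(0) = (2048/3) - (1/6) = 1365/2.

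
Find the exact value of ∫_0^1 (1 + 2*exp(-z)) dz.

3 - 2*exp(-1)

An antiderivative is F(z) = z - 2*exp(-z).
Then F(1) - F(0) = (1 - 2*exp(-1)) - (-2) = 3 - 2*exp(-1).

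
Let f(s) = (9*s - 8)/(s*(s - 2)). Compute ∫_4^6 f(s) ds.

Factor the denominator: s**2 - 2*s = s(s - 2).
Partial fractions: (9*s - 8)/(s*(s - 2)) = 4/s + 5/(s - 2).
An antiderivative is F(s) = 4*log(s) + 5*log(s - 2).
Then F(6) - F(4) = (4*log(3) + 14*log(2)) - (13*log(2)) = log(2) + 4*log(3).

log(2) + 4*log(3)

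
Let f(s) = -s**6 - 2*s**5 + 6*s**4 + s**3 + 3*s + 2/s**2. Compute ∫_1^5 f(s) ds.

By the power rule, an antiderivative is F(s) = -s**7/7 - s**6/3 + 6*s**5/5 + s**4/4 + 3*s**2/2 - 2/s.
Then F(5) - F(1) = (-5218793/420) - (199/420) = -434916/35.

-434916/35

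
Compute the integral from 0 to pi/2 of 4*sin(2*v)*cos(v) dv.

Use the identity sin(2*v)cos(v) = [sin(3*v) + sin(v)]/2.
An antiderivative is F(v) = -2*cos(v) - 2*cos(3*v)/3.
Then F(pi/2) - F(0) = (0) - (-8/3) = 8/3.

8/3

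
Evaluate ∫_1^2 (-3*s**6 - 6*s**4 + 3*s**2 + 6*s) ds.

-2647/35

By the power rule, an antiderivative is F(s) = -3*s**7/7 - 6*s**5/5 + s**3 + 3*s**2.
Then F(2) - F(1) = (-2564/35) - (83/35) = -2647/35.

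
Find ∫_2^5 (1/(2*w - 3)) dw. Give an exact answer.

An antiderivative is F(w) = log(2*w - 3)/2.
Then F(5) - F(2) = (log(7)/2) - (0) = log(7)/2.

log(7)/2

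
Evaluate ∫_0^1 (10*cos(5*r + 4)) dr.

Let u = 5*r + 4, so du = 5 dr. When r = 0, u = 4; when r = 1, u = 9.
The integral becomes 2·∫ cos(u) du from 4 to 9, with antiderivative 2*sin(u).
Back in r: F(r) = 2*sin(5*r + 4).
Then F(1) - F(0) = (2*sin(9)) - (2*sin(4)) = 2*sin(9) - 2*sin(4).

2*sin(9) - 2*sin(4)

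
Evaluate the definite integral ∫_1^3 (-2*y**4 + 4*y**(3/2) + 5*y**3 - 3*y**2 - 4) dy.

-162/5 + 72*sqrt(3)/5

By the power rule, an antiderivative is F(y) = 8*y**(5/2)/5 - 2*y**5/5 + 5*y**4/4 - y**3 - 4*y.
Then F(3) - F(1) = (-699/20 + 72*sqrt(3)/5) - (-51/20) = -162/5 + 72*sqrt(3)/5.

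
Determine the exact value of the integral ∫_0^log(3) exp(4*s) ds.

20

Let u = exp(s), so du = exp(s) ds. When s = 0, u = 1; when s = log(3), u = 3.
The integral becomes ∫ u**3 du from 1 to 3, with antiderivative u**4/4.
Back in s: F(s) = exp(4*s)/4.
Then F(log(3)) - F(0) = (81/4) - (1/4) = 20.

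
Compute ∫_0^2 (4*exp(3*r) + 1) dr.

2/3 + 4*exp(6)/3

An antiderivative is F(r) = 4*exp(3*r)/3 + r.
Then F(2) - F(0) = (2 + 4*exp(6)/3) - (4/3) = 2/3 + 4*exp(6)/3.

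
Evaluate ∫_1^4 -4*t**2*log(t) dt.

Integrate by parts once (u = ln t, dv = -4*t**2 dt).
An antiderivative is F(t) = -4*t**3*(3*log(t) - 1)/9.
Then F(4) - F(1) = (256/9 - 512*log(2)/3) - (4/9) = 28 - 512*log(2)/3.

28 - 512*log(2)/3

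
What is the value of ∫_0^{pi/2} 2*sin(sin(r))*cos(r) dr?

Let u = sin(r), so du = cos(r) dr. When r = 0, u = 0; when r = pi/2, u = 1.
The integral becomes 2·∫ sin(u) du from 0 to 1, with antiderivative -2*cos(u).
Back in r: F(r) = -2*cos(sin(r)).
Then F(pi/2) - F(0) = (-2*cos(1)) - (-2) = 2 - 2*cos(1).

2 - 2*cos(1)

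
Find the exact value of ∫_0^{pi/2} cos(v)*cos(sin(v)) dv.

sin(1)

Let u = sin(v), so du = cos(v) dv. When v = 0, u = 0; when v = pi/2, u = 1.
The integral becomes ∫ cos(u) du from 0 to 1, with antiderivative sin(u).
Back in v: F(v) = sin(sin(v)).
Then F(pi/2) - F(0) = (sin(1)) - (0) = sin(1).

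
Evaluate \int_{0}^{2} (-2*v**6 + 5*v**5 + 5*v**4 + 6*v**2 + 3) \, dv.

1486/21

By the power rule, an antiderivative is F(v) = -2*v**7/7 + 5*v**6/6 + v**5 + 2*v**3 + 3*v.
Then F(2) - F(0) = (1486/21) - (0) = 1486/21.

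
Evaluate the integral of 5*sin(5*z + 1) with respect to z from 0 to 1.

Let u = 5*z + 1, so du = 5 dz. When z = 0, u = 1; when z = 1, u = 6.
The integral becomes ∫ sin(u) du from 1 to 6, with antiderivative -cos(u).
Back in z: F(z) = -cos(5*z + 1).
Then F(1) - F(0) = (-cos(6)) - (-cos(1)) = -cos(6) + cos(1).

-cos(6) + cos(1)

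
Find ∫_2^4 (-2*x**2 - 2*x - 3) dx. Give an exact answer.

-166/3

By the power rule, an antiderivative is F(x) = -2*x**3/3 - x**2 - 3*x.
Then F(4) - F(2) = (-212/3) - (-46/3) = -166/3.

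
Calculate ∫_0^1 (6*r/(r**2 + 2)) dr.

log(27/8)

Let u = r**2 + 2, so du = 2*r dr. When r = 0, u = 2; when r = 1, u = 3.
The integral becomes 3·∫ 1/u du from 2 to 3, with antiderivative 3*log(u).
Back in r: F(r) = 3*log(r**2 + 2).
Then F(1) - F(0) = (log(27)) - (log(8)) = log(27/8).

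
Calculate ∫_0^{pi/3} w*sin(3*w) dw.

pi/9

Integrate by parts once (u = w, dv = sin(3*w) dw).
An antiderivative is F(w) = -w*cos(3*w)/3 + sin(3*w)/9.
Then F(pi/3) - F(0) = (pi/9) - (0) = pi/9.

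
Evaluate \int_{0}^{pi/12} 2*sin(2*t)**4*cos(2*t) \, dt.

Let u = sin(2*t), so du = 2*cos(2*t) dt. When t = 0, u = 0; when t = pi/12, u = 1/2.
The integral becomes ∫ u**4 du from 0 to 1/2, with antiderivative u**5/5.
Back in t: F(t) = sin(2*t)**5/5.
Then F(pi/12) - F(0) = (1/160) - (0) = 1/160.

1/160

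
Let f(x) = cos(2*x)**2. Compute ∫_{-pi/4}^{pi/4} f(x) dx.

Use the identity cos^2(2*x) = (1 + cos(4*x))/2.
An antiderivative is F(x) = x/2 + sin(4*x)/8.
Then F(pi/4) - F(-pi/4) = (pi/8) - (-pi/8) = pi/4.

pi/4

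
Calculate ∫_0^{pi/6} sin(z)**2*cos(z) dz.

1/24

Let u = sin(z), so du = cos(z) dz. When z = 0, u = 0; when z = pi/6, u = 1/2.
The integral becomes ∫ u**2 du from 0 to 1/2, with antiderivative u**3/3.
Back in z: F(z) = sin(z)**3/3.
Then F(pi/6) - F(0) = (1/24) - (0) = 1/24.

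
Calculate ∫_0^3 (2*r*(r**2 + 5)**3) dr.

Let u = r**2 + 5, so du = 2*r dr. When r = 0, u = 5; when r = 3, u = 14.
The integral becomes ∫ u**3 du from 5 to 14, with antiderivative u**4/4.
Back in r: F(r) = (r**2 + 5)**4/4.
Then F(3) - F(0) = (9604) - (625/4) = 37791/4.

37791/4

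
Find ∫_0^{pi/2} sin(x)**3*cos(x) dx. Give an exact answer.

1/4

Let u = sin(x), so du = cos(x) dx. When x = 0, u = 0; when x = pi/2, u = 1.
The integral becomes ∫ u**3 du from 0 to 1, with antiderivative u**4/4.
Back in x: F(x) = sin(x)**4/4.
Then F(pi/2) - F(0) = (1/4) - (0) = 1/4.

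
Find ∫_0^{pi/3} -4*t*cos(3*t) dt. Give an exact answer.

8/9

Integrate by parts once (u = t, dv = -4*cos(3*t) dt).
An antiderivative is F(t) = -4*t*sin(3*t)/3 - 4*cos(3*t)/9.
Then F(pi/3) - F(0) = (4/9) - (-4/9) = 8/9.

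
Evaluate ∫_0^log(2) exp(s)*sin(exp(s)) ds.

Let u = exp(s), so du = exp(s) ds. When s = 0, u = 1; when s = log(2), u = 2.
The integral becomes ∫ sin(u) du from 1 to 2, with antiderivative -cos(u).
Back in s: F(s) = -cos(exp(s)).
Then F(log(2)) - F(0) = (-cos(2)) - (-cos(1)) = -cos(2) + cos(1).

-cos(2) + cos(1)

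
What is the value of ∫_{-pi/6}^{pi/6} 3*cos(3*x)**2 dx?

pi/2

Use the identity cos^2(3*x) = (1 + cos(6*x))/2.
An antiderivative is F(x) = 3*x/2 + sin(6*x)/4.
Then F(pi/6) - F(-pi/6) = (pi/4) - (-pi/4) = pi/2.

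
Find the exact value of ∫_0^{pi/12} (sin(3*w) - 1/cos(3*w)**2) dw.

An antiderivative is F(w) = -cos(3*w)/3 - tan(3*w)/3.
Then F(pi/12) - F(0) = (-1/3 - sqrt(2)/6) - (-1/3) = -sqrt(2)/6.

-sqrt(2)/6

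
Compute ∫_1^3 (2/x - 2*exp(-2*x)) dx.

An antiderivative is F(x) = 2*log(x) + exp(-2*x).
Then F(3) - F(1) = (exp(-6) + 2*log(3)) - (exp(-2)) = -exp(-2) + exp(-6) + 2*log(3).

-exp(-2) + exp(-6) + 2*log(3)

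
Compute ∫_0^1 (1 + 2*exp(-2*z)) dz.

2 - exp(-2)

An antiderivative is F(z) = z - exp(-2*z).
Then F(1) - F(0) = (1 - exp(-2)) - (-1) = 2 - exp(-2).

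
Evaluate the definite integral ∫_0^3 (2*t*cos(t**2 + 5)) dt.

Let u = t**2 + 5, so du = 2*t dt. When t = 0, u = 5; when t = 3, u = 14.
The integral becomes ∫ cos(u) du from 5 to 14, with antiderivative sin(u).
Back in t: F(t) = sin(t**2 + 5).
Then F(3) - F(0) = (sin(14)) - (sin(5)) = -sin(5) + sin(14).

-sin(5) + sin(14)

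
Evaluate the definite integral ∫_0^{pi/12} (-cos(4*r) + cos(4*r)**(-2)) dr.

sqrt(3)/8

An antiderivative is F(r) = -sin(4*r)/4 + tan(4*r)/4.
Then F(pi/12) - F(0) = (sqrt(3)/8) - (0) = sqrt(3)/8.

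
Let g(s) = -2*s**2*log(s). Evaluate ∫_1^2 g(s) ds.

Integrate by parts once (u = ln s, dv = -2*s**2 ds).
An antiderivative is F(s) = -2*s**3*(3*log(s) - 1)/9.
Then F(2) - F(1) = (16/9 - 16*log(2)/3) - (2/9) = 14/9 - 16*log(2)/3.

14/9 - 16*log(2)/3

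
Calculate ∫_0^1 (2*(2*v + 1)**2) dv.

26/3

Let u = 2*v + 1, so du = 2 dv. When v = 0, u = 1; when v = 1, u = 3.
The integral becomes ∫ u**2 du from 1 to 3, with antiderivative u**3/3.
Back in v: F(v) = (2*v + 1)**3/3.
Then F(1) - F(0) = (9) - (1/3) = 26/3.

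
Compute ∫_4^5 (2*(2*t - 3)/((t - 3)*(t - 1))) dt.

Factor the denominator: t**2 - 4*t + 3 = (t - 1)(t - 3).
Partial fractions: 2*(2*t - 3)/((t - 3)*(t - 1)) = 1/(t - 1) + 3/(t - 3).
An antiderivative is F(t) = 3*log(t - 3) + log(t - 1).
Then F(5) - F(4) = (log(32)) - (log(3)) = log(32/3).

log(32/3)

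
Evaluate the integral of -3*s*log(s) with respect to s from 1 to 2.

9/4 - log(64)

Integrate by parts once (u = ln s, dv = -3*s ds).
An antiderivative is F(s) = -3*s**2*(2*log(s) - 1)/4.
Then F(2) - F(1) = (3 - log(64)) - (3/4) = 9/4 - log(64).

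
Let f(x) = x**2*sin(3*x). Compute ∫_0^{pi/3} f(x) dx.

Integrate by parts twice (u = x^2, dv = sin(3*x) dx).
An antiderivative is F(x) = -x**2*cos(3*x)/3 + 2*x*sin(3*x)/9 + 2*cos(3*x)/27.
Then F(pi/3) - F(0) = (-2/27 + pi**2/27) - (2/27) = -4/27 + pi**2/27.

-4/27 + pi**2/27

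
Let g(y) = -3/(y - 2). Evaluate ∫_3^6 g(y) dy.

An antiderivative is F(y) = -3*log(y - 2).
Then F(6) - F(3) = (-log(64)) - (0) = -log(64).

-log(64)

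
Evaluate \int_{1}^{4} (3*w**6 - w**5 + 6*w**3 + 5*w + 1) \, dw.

94665/14

By the power rule, an antiderivative is F(w) = 3*w**7/7 - w**6/6 + 3*w**4/2 + 5*w**2/2 + w.
Then F(4) - F(1) = (142108/21) - (221/42) = 94665/14.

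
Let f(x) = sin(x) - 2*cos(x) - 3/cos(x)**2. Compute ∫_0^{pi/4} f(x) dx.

-3*sqrt(2)/2 - 2

An antiderivative is F(x) = -2*sin(x) - cos(x) - 3*tan(x).
Then F(pi/4) - F(0) = (-3 - 3*sqrt(2)/2) - (-1) = -3*sqrt(2)/2 - 2.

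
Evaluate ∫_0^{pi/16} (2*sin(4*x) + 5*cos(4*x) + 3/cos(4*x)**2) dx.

An antiderivative is F(x) = 5*sin(4*x)/4 - cos(4*x)/2 + 3*tan(4*x)/4.
Then F(pi/16) - F(0) = (3*sqrt(2)/8 + 3/4) - (-1/2) = 3*sqrt(2)/8 + 5/4.

3*sqrt(2)/8 + 5/4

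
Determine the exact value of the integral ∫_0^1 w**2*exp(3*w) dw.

Integrate by parts twice (u = w^2, dv = exp(3*w) dw).
An antiderivative is F(w) = (9*w**2 - 6*w + 2)*exp(3*w)/27.
Then F(1) - F(0) = (5*exp(3)/27) - (2/27) = -2/27 + 5*exp(3)/27.

-2/27 + 5*exp(3)/27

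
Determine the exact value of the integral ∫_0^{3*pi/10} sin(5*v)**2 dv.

Use the identity sin^2(5*v) = (1 - cos(10*v))/2.
An antiderivative is F(v) = v/2 - sin(10*v)/20.
Then F(3*pi/10) - F(0) = (3*pi/20) - (0) = 3*pi/20.

3*pi/20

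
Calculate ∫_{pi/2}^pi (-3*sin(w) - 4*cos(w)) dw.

1

An antiderivative is F(w) = -4*sin(w) + 3*cos(w).
Then F(pi) - F(pi/2) = (-3) - (-4) = 1.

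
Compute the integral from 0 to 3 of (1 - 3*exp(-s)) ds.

An antiderivative is F(s) = s + 3*exp(-s).
Then F(3) - F(0) = (3*exp(-3) + 3) - (3) = 3*exp(-3).

3*exp(-3)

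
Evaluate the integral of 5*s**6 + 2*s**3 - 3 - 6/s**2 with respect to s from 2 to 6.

1403422/7

By the power rule, an antiderivative is F(s) = 5*s**7/7 + s**4/2 - 3*s + 6/s.
Then F(6) - F(2) = (1404097/7) - (675/7) = 1403422/7.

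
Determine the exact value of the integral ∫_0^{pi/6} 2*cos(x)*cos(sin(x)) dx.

Let u = sin(x), so du = cos(x) dx. When x = 0, u = 0; when x = pi/6, u = 1/2.
The integral becomes 2·∫ cos(u) du from 0 to 1/2, with antiderivative 2*sin(u).
Back in x: F(x) = 2*sin(sin(x)).
Then F(pi/6) - F(0) = (2*sin(1/2)) - (0) = 2*sin(1/2).

2*sin(1/2)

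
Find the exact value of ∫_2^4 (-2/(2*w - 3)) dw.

An antiderivative is F(w) = -log(2*w - 3).
Then F(4) - F(2) = (-log(5)) - (0) = -log(5).

-log(5)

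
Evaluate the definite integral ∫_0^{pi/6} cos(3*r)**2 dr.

Use the identity cos^2(3*r) = (1 + cos(6*r))/2.
An antiderivative is F(r) = r/2 + sin(6*r)/12.
Then F(pi/6) - F(0) = (pi/12) - (0) = pi/12.

pi/12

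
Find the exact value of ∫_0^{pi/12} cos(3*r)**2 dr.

Use the identity cos^2(3*r) = (1 + cos(6*r))/2.
An antiderivative is F(r) = r/2 + sin(6*r)/12.
Then F(pi/12) - F(0) = (1/12 + pi/24) - (0) = 1/12 + pi/24.

1/12 + pi/24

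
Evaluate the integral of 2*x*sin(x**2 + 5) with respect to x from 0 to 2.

cos(5) - cos(9)

Let u = x**2 + 5, so du = 2*x dx. When x = 0, u = 5; when x = 2, u = 9.
The integral becomes ∫ sin(u) du from 5 to 9, with antiderivative -cos(u).
Back in x: F(x) = -cos(x**2 + 5).
Then F(2) - F(0) = (-cos(9)) - (-cos(5)) = cos(5) - cos(9).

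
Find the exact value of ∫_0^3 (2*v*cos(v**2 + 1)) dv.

-sin(1) + sin(10)

Let u = v**2 + 1, so du = 2*v dv. When v = 0, u = 1; when v = 3, u = 10.
The integral becomes ∫ cos(u) du from 1 to 10, with antiderivative sin(u).
Back in v: F(v) = sin(v**2 + 1).
Then F(3) - F(0) = (sin(10)) - (sin(1)) = -sin(1) + sin(10).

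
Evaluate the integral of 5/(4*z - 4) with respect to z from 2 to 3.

An antiderivative is F(z) = 5*log(4*z - 4)/4.
Then F(3) - F(2) = (15*log(2)/4) - (5*log(2)/2) = 5*log(2)/4.

5*log(2)/4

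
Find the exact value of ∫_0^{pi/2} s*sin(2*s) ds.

Integrate by parts once (u = s, dv = sin(2*s) ds).
An antiderivative is F(s) = -s*cos(2*s)/2 + sin(2*s)/4.
Then F(pi/2) - F(0) = (pi/4) - (0) = pi/4.

pi/4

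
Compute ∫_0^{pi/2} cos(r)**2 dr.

pi/4

Use the identity cos^2(r) = (1 + cos(2*r))/2.
An antiderivative is F(r) = r/2 + sin(2*r)/4.
Then F(pi/2) - F(0) = (pi/4) - (0) = pi/4.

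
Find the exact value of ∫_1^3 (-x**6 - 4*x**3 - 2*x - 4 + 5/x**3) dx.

By the power rule, an antiderivative is F(x) = -x**7/7 - x**4 - x**2 - 4*x - 5/(2*x**2).
Then F(3) - F(1) = (-52253/126) - (-121/14) = -25582/63.

-25582/63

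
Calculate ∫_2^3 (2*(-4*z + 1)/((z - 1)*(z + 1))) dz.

Factor the denominator: z**2 - 1 = (z + 1)(z - 1).
Partial fractions: 2*(-4*z + 1)/((z - 1)*(z + 1)) = -5/(z + 1) - 3/(z - 1).
An antiderivative is F(z) = -3*log(z - 1) - 5*log(z + 1).
Then F(3) - F(2) = (-13*log(2)) - (-5*log(3)) = -13*log(2) + 5*log(3).

-13*log(2) + 5*log(3)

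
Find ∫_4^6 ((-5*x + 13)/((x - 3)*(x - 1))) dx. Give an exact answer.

-4*log(5) + 3*log(3)

Factor the denominator: x**2 - 4*x + 3 = (x - 1)(x - 3).
Partial fractions: (-5*x + 13)/((x - 3)*(x - 1)) = -4/(x - 1) - 1/(x - 3).
An antiderivative is F(x) = -log(x - 3) - 4*log(x - 1).
Then F(6) - F(4) = (-4*log(5) - log(3)) - (-log(81)) = -4*log(5) + 3*log(3).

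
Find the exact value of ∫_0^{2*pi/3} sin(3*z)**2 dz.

pi/3

Use the identity sin^2(3*z) = (1 - cos(6*z))/2.
An antiderivative is F(z) = z/2 - sin(6*z)/12.
Then F(2*pi/3) - F(0) = (pi/3) - (0) = pi/3.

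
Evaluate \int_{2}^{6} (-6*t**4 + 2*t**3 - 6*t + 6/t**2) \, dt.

-43734/5

By the power rule, an antiderivative is F(t) = -6*t**5/5 + t**4/2 - 3*t**2 - 6/t.
Then F(6) - F(2) = (-43961/5) - (-227/5) = -43734/5.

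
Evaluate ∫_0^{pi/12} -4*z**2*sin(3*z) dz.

Integrate by parts twice (u = z^2, dv = -4*sin(3*z) dz).
An antiderivative is F(z) = 4*z**2*cos(3*z)/3 - 8*z*sin(3*z)/9 - 8*cos(3*z)/27.
Then F(pi/12) - F(0) = (sqrt(2)*(-32 - 8*pi + pi**2)/216) - (-8/27) = -4*sqrt(2)/27 - sqrt(2)*pi/27 + sqrt(2)*pi**2/216 + 8/27.

-4*sqrt(2)/27 - sqrt(2)*pi/27 + sqrt(2)*pi**2/216 + 8/27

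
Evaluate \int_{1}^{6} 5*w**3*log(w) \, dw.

-6475/16 + 1620*log(2) + 1620*log(3)

Integrate by parts once (u = ln w, dv = 5*w**3 dw).
An antiderivative is F(w) = 5*w**4*(4*log(w) - 1)/16.
Then F(6) - F(1) = (-405 + 1620*log(2) + 1620*log(3)) - (-5/16) = -6475/16 + 1620*log(2) + 1620*log(3).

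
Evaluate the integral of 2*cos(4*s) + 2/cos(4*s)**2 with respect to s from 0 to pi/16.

sqrt(2)/4 + 1/2

An antiderivative is F(s) = sin(4*s)/2 + tan(4*s)/2.
Then F(pi/16) - F(0) = (sqrt(2)/4 + 1/2) - (0) = sqrt(2)/4 + 1/2.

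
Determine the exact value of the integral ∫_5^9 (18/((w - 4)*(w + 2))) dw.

Factor the denominator: w**2 - 2*w - 8 = (w + 2)(w - 4).
Partial fractions: 18/((w - 4)*(w + 2)) = -3/(w + 2) + 3/(w - 4).
An antiderivative is F(w) = 3*log(w - 4) - 3*log(w + 2).
Then F(9) - F(5) = (-3*log(11) + 3*log(5)) - (-3*log(7)) = -3*log(11) + 3*log(5) + 3*log(7).

-3*log(11) + 3*log(5) + 3*log(7)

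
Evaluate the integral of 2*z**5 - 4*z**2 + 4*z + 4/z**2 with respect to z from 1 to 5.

76408/15

By the power rule, an antiderivative is F(z) = z**6/3 - 4*z**3/3 + 2*z**2 - 4/z.
Then F(5) - F(1) = (76363/15) - (-3) = 76408/15.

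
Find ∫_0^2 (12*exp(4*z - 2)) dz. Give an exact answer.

Let u = 4*z - 2, so du = 4 dz. When z = 0, u = -2; when z = 2, u = 6.
The integral becomes 3·∫ exp(u) du from -2 to 6, with antiderivative 3*exp(u).
Back in z: F(z) = 3*exp(4*z - 2).
Then F(2) - F(0) = (3*exp(6)) - (3*exp(-2)) = -(3 - 3*exp(8))*exp(-2).

-(3 - 3*exp(8))*exp(-2)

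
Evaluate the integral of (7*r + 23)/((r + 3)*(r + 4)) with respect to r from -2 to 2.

Factor the denominator: r**2 + 7*r + 12 = (r + 4)(r + 3).
Partial fractions: (7*r + 23)/((r + 3)*(r + 4)) = 5/(r + 4) + 2/(r + 3).
An antiderivative is F(r) = 2*log(r + 3) + 5*log(r + 4).
Then F(2) - F(-2) = (2*log(5) + 5*log(2) + 5*log(3)) - (log(32)) = 2*log(5) + 5*log(3).

2*log(5) + 5*log(3)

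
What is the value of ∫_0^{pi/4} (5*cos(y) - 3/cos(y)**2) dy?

An antiderivative is F(y) = 5*sin(y) - 3*tan(y).
Then F(pi/4) - F(0) = (-3 + 5*sqrt(2)/2) - (0) = -3 + 5*sqrt(2)/2.

-3 + 5*sqrt(2)/2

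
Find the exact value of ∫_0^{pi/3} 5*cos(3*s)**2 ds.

5*pi/6

Use the identity cos^2(3*s) = (1 + cos(6*s))/2.
An antiderivative is F(s) = 5*s/2 + 5*sin(6*s)/12.
Then F(pi/3) - F(0) = (5*pi/6) - (0) = 5*pi/6.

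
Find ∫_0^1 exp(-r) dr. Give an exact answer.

1 - exp(-1)

An antiderivative is F(r) = -exp(-r).
Then F(1) - F(0) = (-exp(-1)) - (-1) = 1 - exp(-1).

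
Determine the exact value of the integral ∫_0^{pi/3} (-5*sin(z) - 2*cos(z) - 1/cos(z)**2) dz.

-2*sqrt(3) - 5/2

An antiderivative is F(z) = -2*sin(z) + 5*cos(z) - tan(z).
Then F(pi/3) - F(0) = (5/2 - 2*sqrt(3)) - (5) = -2*sqrt(3) - 5/2.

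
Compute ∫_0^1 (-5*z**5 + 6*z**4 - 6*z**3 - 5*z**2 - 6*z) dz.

-29/5

By the power rule, an antiderivative is F(z) = -5*z**6/6 + 6*z**5/5 - 3*z**4/2 - 5*z**3/3 - 3*z**2.
Then F(1) - F(0) = (-29/5) - (0) = -29/5.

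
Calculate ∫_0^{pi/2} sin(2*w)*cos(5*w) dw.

-2/21

Use the identity sin(2*w)cos(5*w) = [sin(7*w) + sin(-3*w)]/2.
An antiderivative is F(w) = cos(3*w)/6 - cos(7*w)/14.
Then F(pi/2) - F(0) = (0) - (2/21) = -2/21.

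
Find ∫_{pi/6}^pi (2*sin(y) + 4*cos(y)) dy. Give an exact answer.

sqrt(3)

An antiderivative is F(y) = 4*sin(y) - 2*cos(y).
Then F(pi) - F(pi/6) = (2) - (2 - sqrt(3)) = sqrt(3).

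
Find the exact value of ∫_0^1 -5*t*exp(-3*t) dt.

-5/9 + 20*exp(-3)/9

Integrate by parts once (u = t, dv = -5*exp(-3*t) dt).
An antiderivative is F(t) = (15*t + 5)*exp(-3*t)/9.
Then F(1) - F(0) = (20*exp(-3)/9) - (5/9) = -5/9 + 20*exp(-3)/9.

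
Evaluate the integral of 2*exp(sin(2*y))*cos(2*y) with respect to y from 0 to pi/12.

Let u = sin(2*y), so du = 2*cos(2*y) dy. When y = 0, u = 0; when y = pi/12, u = 1/2.
The integral becomes ∫ exp(u) du from 0 to 1/2, with antiderivative exp(u).
Back in y: F(y) = exp(sin(2*y)).
Then F(pi/12) - F(0) = (exp(1/2)) - (1) = -1 + exp(1/2).

-1 + exp(1/2)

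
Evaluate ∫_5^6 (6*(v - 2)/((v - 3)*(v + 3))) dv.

-16*log(2) + 11*log(3)

Factor the denominator: v**2 - 9 = (v + 3)(v - 3).
Partial fractions: 6*(v - 2)/((v - 3)*(v + 3)) = 5/(v + 3) + 1/(v - 3).
An antiderivative is F(v) = log(v - 3) + 5*log(v + 3).
Then F(6) - F(5) = (11*log(3)) - (16*log(2)) = -16*log(2) + 11*log(3).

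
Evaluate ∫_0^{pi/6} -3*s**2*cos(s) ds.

-sqrt(3)*pi/2 - pi**2/24 + 3

Integrate by parts twice (u = s^2, dv = -3*cos(s) ds).
An antiderivative is F(s) = -3*s**2*sin(s) - 6*s*cos(s) + 6*sin(s).
Then F(pi/6) - F(0) = (-sqrt(3)*pi/2 - pi**2/24 + 3) - (0) = -sqrt(3)*pi/2 - pi**2/24 + 3.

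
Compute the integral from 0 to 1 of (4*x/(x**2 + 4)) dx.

log(25/16)

Let u = x**2 + 4, so du = 2*x dx. When x = 0, u = 4; when x = 1, u = 5.
The integral becomes 2·∫ 1/u du from 4 to 5, with antiderivative 2*log(u).
Back in x: F(x) = 2*log(x**2 + 4).
Then F(1) - F(0) = (log(25)) - (log(16)) = log(25/16).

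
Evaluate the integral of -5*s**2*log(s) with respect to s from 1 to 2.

Integrate by parts once (u = ln s, dv = -5*s**2 ds).
An antiderivative is F(s) = -5*s**3*(3*log(s) - 1)/9.
Then F(2) - F(1) = (40/9 - 40*log(2)/3) - (5/9) = 35/9 - 40*log(2)/3.

35/9 - 40*log(2)/3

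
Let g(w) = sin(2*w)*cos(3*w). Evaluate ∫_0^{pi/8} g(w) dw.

Use the identity sin(2*w)cos(3*w) = [sin(5*w) + sin(-w)]/2.
An antiderivative is F(w) = cos(w)/2 - cos(5*w)/10.
Then F(pi/8) - F(0) = (sqrt(2 - sqrt(2))/20 + sqrt(sqrt(2) + 2)/4) - (2/5) = -2/5 + sqrt(2 - sqrt(2))/20 + sqrt(sqrt(2) + 2)/4.

-2/5 + sqrt(2 - sqrt(2))/20 + sqrt(sqrt(2) + 2)/4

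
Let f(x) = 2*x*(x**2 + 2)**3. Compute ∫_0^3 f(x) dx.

14625/4

Let u = x**2 + 2, so du = 2*x dx. When x = 0, u = 2; when x = 3, u = 11.
The integral becomes ∫ u**3 du from 2 to 11, with antiderivative u**4/4.
Back in x: F(x) = (x**2 + 2)**4/4.
Then F(3) - F(0) = (14641/4) - (4) = 14625/4.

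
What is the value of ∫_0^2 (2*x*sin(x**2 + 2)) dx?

Let u = x**2 + 2, so du = 2*x dx. When x = 0, u = 2; when x = 2, u = 6.
The integral becomes ∫ sin(u) du from 2 to 6, with antiderivative -cos(u).
Back in x: F(x) = -cos(x**2 + 2).
Then F(2) - F(0) = (-cos(6)) - (-cos(2)) = -cos(6) + cos(2).

-cos(6) + cos(2)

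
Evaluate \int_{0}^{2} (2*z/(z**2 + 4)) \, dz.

log(2)

Let u = z**2 + 4, so du = 2*z dz. When z = 0, u = 4; when z = 2, u = 8.
The integral becomes ∫ 1/u du from 4 to 8, with antiderivative log(u).
Back in z: F(z) = log(z**2 + 4).
Then F(2) - F(0) = (log(8)) - (log(4)) = log(2).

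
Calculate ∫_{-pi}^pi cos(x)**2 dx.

pi

Use the identity cos^2(x) = (1 + cos(2*x))/2.
An antiderivative is F(x) = x/2 + sin(2*x)/4.
Then F(pi) - F(-pi) = (pi/2) - (-pi/2) = pi.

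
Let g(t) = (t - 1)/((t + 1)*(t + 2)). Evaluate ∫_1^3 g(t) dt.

-3*log(3) - 2*log(2) + 3*log(5)

Factor the denominator: t**2 + 3*t + 2 = (t + 2)(t + 1).
Partial fractions: (t - 1)/((t + 1)*(t + 2)) = 3/(t + 2) - 2/(t + 1).
An antiderivative is F(t) = -2*log(t + 1) + 3*log(t + 2).
Then F(3) - F(1) = (-4*log(2) + 3*log(5)) - (log(27/4)) = -3*log(3) - 2*log(2) + 3*log(5).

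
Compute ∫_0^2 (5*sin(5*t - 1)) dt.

Let u = 5*t - 1, so du = 5 dt. When t = 0, u = -1; when t = 2, u = 9.
The integral becomes ∫ sin(u) du from -1 to 9, with antiderivative -cos(u).
Back in t: F(t) = -cos(5*t - 1).
Then F(2) - F(0) = (-cos(9)) - (-cos(1)) = cos(1) - cos(9).

cos(1) - cos(9)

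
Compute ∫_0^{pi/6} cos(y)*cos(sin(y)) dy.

Let u = sin(y), so du = cos(y) dy. When y = 0, u = 0; when y = pi/6, u = 1/2.
The integral becomes ∫ cos(u) du from 0 to 1/2, with antiderivative sin(u).
Back in y: F(y) = sin(sin(y)).
Then F(pi/6) - F(0) = (sin(1/2)) - (0) = sin(1/2).

sin(1/2)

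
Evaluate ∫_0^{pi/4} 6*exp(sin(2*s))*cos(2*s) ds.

-3 + 3*E

Let u = sin(2*s), so du = 2*cos(2*s) ds. When s = 0, u = 0; when s = pi/4, u = 1.
The integral becomes 3·∫ exp(u) du from 0 to 1, with antiderivative 3*exp(u).
Back in s: F(s) = 3*exp(sin(2*s)).
Then F(pi/4) - F(0) = (3*E) - (3) = -3 + 3*E.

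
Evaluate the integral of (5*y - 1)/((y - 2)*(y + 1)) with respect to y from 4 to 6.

Factor the denominator: y**2 - y - 2 = (y + 1)(y - 2).
Partial fractions: (5*y - 1)/((y - 2)*(y + 1)) = 2/(y + 1) + 3/(y - 2).
An antiderivative is F(y) = 3*log(y - 2) + 2*log(y + 1).
Then F(6) - F(4) = (2*log(7) + 6*log(2)) - (3*log(2) + 2*log(5)) = -2*log(5) + 3*log(2) + 2*log(7).

-2*log(5) + 3*log(2) + 2*log(7)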